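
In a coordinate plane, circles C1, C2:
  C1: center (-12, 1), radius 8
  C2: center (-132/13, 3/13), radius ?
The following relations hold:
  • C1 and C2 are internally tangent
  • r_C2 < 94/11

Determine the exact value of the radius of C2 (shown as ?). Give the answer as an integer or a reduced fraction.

1. [int C1,C2]  r_C2² − 16r_C2 + 60 = 0  ⇒  r_C2 = 6 or 10
2. given r_C2 < 94/11: keep 6

6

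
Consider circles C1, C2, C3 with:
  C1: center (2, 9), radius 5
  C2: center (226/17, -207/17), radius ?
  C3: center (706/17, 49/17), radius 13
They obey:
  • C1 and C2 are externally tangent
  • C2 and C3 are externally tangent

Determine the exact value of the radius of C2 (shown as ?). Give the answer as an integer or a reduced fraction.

1. [ext C1·C2]  r_C2² + 10r_C2 − 551 = 0  ⇒  r_C2 = 19 (r>0 drops 1)
2. [ext C2·C3]  r_C2² + 26r_C2 − 855 = 0  ⇒  r_C2 = 19 (r>0 drops 1)

19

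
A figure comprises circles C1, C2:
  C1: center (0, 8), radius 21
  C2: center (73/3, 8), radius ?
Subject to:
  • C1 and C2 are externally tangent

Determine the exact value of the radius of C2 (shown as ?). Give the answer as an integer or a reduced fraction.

10/3

1. [ext C1·C2]  r_C2² + 42r_C2 − 1360/9 = 0  ⇒  r_C2 = 10/3 (r>0 drops 1)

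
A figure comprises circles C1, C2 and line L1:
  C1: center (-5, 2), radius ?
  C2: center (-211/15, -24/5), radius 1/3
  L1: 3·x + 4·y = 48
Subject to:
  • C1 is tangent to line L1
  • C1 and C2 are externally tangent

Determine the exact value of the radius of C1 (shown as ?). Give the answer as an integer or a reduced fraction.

11

1. [C1‖L1]  r_C1² − 121 = 0  ⇒  r_C1 = 11 (r>0 drops 1)
2. [ext C1·C2]  r_C1² + (2/3)r_C1 − 385/3 = 0  ⇒  r_C1 = 11 (r>0 drops 1)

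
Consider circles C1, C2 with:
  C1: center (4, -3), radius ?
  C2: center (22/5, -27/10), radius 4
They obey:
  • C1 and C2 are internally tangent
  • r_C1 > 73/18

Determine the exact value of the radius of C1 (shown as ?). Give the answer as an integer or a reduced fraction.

9/2

1. [int C1,C2]  r_C1² − 8r_C1 + 63/4 = 0  ⇒  r_C1 = 7/2 or 9/2
2. given r_C1 > 73/18: keep 9/2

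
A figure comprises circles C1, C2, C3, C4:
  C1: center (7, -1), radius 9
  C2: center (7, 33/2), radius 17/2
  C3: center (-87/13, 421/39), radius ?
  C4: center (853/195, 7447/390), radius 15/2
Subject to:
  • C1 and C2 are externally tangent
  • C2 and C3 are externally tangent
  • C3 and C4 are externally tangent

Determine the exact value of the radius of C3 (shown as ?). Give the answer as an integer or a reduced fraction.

19/3

1. [ext C2·C3]  r_C3² + 17r_C3 − 1330/9 = 0  ⇒  r_C3 = 19/3 (r>0 drops 1)
2. [ext C3·C4]  r_C3² + 15r_C3 − 1216/9 = 0  ⇒  r_C3 = 19/3 (r>0 drops 1)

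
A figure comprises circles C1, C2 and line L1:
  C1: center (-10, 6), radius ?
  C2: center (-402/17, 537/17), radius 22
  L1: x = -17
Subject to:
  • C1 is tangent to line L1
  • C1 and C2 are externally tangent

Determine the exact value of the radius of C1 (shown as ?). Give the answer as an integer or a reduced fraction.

1. [C1‖L1]  r_C1² − 49 = 0  ⇒  r_C1 = 7 (r>0 drops 1)
2. [ext C1·C2]  r_C1² + 44r_C1 − 357 = 0  ⇒  r_C1 = 7 (r>0 drops 1)

7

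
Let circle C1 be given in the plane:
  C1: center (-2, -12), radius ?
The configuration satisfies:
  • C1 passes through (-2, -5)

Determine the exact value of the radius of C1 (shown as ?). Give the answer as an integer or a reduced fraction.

7

1. [C1∋P]  r_C1² − 49 = 0  ⇒  r_C1 = 7 (r>0 drops 1)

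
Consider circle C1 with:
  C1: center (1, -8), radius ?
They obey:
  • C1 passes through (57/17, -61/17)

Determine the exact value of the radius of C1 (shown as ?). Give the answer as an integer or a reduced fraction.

1. [C1∋P]  r_C1² − 25 = 0  ⇒  r_C1 = 5 (r>0 drops 1)

5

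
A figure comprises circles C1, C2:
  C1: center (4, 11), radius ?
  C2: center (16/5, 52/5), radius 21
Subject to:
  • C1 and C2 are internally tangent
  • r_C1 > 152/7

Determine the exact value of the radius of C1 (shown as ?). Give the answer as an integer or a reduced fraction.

22

1. [int C1,C2]  r_C1² − 42r_C1 + 440 = 0  ⇒  r_C1 = 20 or 22
2. given r_C1 > 152/7: keep 22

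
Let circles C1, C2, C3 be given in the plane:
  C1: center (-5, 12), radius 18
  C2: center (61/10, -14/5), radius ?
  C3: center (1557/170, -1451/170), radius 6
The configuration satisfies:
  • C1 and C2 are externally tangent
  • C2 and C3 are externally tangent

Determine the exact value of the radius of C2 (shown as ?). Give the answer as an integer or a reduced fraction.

1/2

1. [ext C1·C2]  r_C2² + 36r_C2 − 73/4 = 0  ⇒  r_C2 = 1/2 (r>0 drops 1)
2. [ext C2·C3]  r_C2² + 12r_C2 − 25/4 = 0  ⇒  r_C2 = 1/2 (r>0 drops 1)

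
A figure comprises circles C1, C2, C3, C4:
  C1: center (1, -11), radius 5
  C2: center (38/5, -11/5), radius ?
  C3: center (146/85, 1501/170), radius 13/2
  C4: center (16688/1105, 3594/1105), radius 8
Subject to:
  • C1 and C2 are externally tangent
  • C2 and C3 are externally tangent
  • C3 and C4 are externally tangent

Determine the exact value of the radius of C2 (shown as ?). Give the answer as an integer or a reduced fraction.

6

1. [ext C1·C2]  r_C2² + 10r_C2 − 96 = 0  ⇒  r_C2 = 6 (r>0 drops 1)
2. [ext C2·C3]  r_C2² + 13r_C2 − 114 = 0  ⇒  r_C2 = 6 (r>0 drops 1)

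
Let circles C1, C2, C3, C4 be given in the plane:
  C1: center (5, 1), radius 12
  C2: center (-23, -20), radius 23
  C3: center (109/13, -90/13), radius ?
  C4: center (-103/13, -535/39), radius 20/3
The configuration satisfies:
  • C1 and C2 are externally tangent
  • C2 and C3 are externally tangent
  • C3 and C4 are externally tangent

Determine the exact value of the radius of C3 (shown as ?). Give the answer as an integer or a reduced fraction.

1. [ext C2·C3]  r_C3² + 46r_C3 − 627 = 0  ⇒  r_C3 = 11 (r>0 drops 1)
2. [ext C3·C4]  r_C3² + (40/3)r_C3 − 803/3 = 0  ⇒  r_C3 = 11 (r>0 drops 1)

11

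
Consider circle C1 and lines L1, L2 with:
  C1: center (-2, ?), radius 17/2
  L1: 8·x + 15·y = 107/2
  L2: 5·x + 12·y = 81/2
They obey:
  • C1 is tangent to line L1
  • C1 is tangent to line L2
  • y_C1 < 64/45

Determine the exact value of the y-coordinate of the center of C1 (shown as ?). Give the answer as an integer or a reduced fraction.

1. [C1‖L1]  y_C1² − (139/15)y_C1 − 214/3 = 0  ⇒  y_C1 = -5 or 214/15
2. [C1‖L2]  y_C1² − (101/12)y_C1 − 805/12 = 0  ⇒  y_C1 = -5 or 161/12

-5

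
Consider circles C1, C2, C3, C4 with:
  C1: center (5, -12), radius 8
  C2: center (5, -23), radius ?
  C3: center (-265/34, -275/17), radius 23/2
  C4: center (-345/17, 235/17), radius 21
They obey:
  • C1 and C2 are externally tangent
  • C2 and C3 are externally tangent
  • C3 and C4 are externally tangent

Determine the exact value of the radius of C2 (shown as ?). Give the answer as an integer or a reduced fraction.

3

1. [ext C1·C2]  r_C2² + 16r_C2 − 57 = 0  ⇒  r_C2 = 3 (r>0 drops 1)
2. [ext C2·C3]  r_C2² + 23r_C2 − 78 = 0  ⇒  r_C2 = 3 (r>0 drops 1)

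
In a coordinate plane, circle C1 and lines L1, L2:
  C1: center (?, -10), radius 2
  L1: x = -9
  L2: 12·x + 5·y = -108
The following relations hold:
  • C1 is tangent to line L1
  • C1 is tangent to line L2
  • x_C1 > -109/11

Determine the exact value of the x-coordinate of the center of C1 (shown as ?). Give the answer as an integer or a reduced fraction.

-7

1. [C1‖L1]  x_C1² + 18x_C1 + 77 = 0  ⇒  x_C1 = -11 or -7
2. [C1‖L2]  x_C1² + (29/3)x_C1 + 56/3 = 0  ⇒  x_C1 = -7 or -8/3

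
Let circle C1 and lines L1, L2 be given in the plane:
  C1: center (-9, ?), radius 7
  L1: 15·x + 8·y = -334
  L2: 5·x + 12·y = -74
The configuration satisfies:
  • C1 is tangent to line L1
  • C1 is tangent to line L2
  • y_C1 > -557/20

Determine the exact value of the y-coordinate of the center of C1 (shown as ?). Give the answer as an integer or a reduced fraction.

-10

1. [C1‖L1]  y_C1² + (199/4)y_C1 + 795/2 = 0  ⇒  y_C1 = -159/4 or -10
2. [C1‖L2]  y_C1² + (29/6)y_C1 − 155/3 = 0  ⇒  y_C1 = -10 or 31/6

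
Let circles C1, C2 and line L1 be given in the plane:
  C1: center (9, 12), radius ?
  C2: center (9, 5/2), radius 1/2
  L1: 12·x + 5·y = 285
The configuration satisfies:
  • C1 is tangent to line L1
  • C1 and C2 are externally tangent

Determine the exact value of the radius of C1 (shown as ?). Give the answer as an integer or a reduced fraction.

1. [C1‖L1]  r_C1² − 81 = 0  ⇒  r_C1 = 9 (r>0 drops 1)
2. [ext C1·C2]  r_C1² + 1r_C1 − 90 = 0  ⇒  r_C1 = 9 (r>0 drops 1)

9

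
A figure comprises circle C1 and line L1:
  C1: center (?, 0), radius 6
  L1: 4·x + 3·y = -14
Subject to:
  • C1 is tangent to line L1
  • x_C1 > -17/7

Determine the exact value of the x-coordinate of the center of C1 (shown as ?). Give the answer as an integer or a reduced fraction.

4

1. [C1‖L1]  x_C1² + 7x_C1 − 44 = 0  ⇒  x_C1 = -11 or 4
2. given x_C1 > -17/7: keep 4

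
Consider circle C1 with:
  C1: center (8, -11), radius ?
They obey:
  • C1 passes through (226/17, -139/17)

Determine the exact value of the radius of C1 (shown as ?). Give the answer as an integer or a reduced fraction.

1. [C1∋P]  r_C1² − 36 = 0  ⇒  r_C1 = 6 (r>0 drops 1)

6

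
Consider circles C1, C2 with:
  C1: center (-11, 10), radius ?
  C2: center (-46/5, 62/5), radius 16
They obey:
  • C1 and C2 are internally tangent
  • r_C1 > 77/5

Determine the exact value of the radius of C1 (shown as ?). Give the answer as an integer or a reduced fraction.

1. [int C1,C2]  r_C1² − 32r_C1 + 247 = 0  ⇒  r_C1 = 13 or 19
2. given r_C1 > 77/5: keep 19

19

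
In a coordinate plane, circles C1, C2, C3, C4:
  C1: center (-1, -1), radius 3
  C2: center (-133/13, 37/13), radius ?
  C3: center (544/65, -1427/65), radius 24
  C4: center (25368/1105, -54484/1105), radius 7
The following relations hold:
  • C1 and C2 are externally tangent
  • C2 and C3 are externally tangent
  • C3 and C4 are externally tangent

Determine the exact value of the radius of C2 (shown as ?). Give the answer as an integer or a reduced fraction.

1. [ext C1·C2]  r_C2² + 6r_C2 − 91 = 0  ⇒  r_C2 = 7 (r>0 drops 1)
2. [ext C2·C3]  r_C2² + 48r_C2 − 385 = 0  ⇒  r_C2 = 7 (r>0 drops 1)

7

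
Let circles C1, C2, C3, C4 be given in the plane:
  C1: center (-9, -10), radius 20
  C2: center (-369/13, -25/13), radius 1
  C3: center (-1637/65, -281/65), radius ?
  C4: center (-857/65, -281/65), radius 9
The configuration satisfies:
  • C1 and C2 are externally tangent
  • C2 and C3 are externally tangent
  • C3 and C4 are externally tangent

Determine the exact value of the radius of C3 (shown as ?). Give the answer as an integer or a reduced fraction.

1. [ext C2·C3]  r_C3² + 2r_C3 − 15 = 0  ⇒  r_C3 = 3 (r>0 drops 1)
2. [ext C3·C4]  r_C3² + 18r_C3 − 63 = 0  ⇒  r_C3 = 3 (r>0 drops 1)

3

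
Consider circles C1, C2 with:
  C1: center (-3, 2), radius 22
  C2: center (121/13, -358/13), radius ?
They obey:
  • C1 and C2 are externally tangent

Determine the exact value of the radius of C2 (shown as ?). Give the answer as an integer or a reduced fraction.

1. [ext C1·C2]  r_C2² + 44r_C2 − 540 = 0  ⇒  r_C2 = 10 (r>0 drops 1)

10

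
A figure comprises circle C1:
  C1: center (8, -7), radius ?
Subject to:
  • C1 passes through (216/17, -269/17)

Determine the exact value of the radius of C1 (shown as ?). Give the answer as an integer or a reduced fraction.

1. [C1∋P]  r_C1² − 100 = 0  ⇒  r_C1 = 10 (r>0 drops 1)

10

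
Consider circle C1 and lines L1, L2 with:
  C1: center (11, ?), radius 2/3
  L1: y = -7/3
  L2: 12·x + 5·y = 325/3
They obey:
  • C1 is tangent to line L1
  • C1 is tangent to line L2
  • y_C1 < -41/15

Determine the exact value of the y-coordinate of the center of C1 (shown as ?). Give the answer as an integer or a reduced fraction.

1. [C1‖L1]  y_C1² + (14/3)y_C1 + 5 = 0  ⇒  y_C1 = -3 or -5/3
2. [C1‖L2]  y_C1² + (142/15)y_C1 + 97/5 = 0  ⇒  y_C1 = -97/15 or -3

-3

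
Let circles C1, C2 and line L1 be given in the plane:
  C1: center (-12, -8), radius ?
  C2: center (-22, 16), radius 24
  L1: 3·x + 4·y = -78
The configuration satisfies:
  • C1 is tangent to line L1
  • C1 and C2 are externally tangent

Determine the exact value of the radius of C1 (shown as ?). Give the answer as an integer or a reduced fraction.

2

1. [C1‖L1]  r_C1² − 4 = 0  ⇒  r_C1 = 2 (r>0 drops 1)
2. [ext C1·C2]  r_C1² + 48r_C1 − 100 = 0  ⇒  r_C1 = 2 (r>0 drops 1)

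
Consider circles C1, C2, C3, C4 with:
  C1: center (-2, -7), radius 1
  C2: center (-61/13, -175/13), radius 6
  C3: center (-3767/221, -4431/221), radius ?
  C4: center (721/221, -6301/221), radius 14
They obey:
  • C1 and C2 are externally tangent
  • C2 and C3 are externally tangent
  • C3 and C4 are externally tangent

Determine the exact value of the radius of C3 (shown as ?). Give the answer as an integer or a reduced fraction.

8

1. [ext C2·C3]  r_C3² + 12r_C3 − 160 = 0  ⇒  r_C3 = 8 (r>0 drops 1)
2. [ext C3·C4]  r_C3² + 28r_C3 − 288 = 0  ⇒  r_C3 = 8 (r>0 drops 1)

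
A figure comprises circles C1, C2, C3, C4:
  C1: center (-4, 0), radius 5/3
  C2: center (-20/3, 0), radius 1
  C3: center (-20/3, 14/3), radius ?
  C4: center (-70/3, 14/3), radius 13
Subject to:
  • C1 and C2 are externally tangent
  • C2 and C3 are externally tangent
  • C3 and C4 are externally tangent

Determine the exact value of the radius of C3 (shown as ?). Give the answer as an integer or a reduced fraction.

1. [ext C2·C3]  r_C3² + 2r_C3 − 187/9 = 0  ⇒  r_C3 = 11/3 (r>0 drops 1)
2. [ext C3·C4]  r_C3² + 26r_C3 − 979/9 = 0  ⇒  r_C3 = 11/3 (r>0 drops 1)

11/3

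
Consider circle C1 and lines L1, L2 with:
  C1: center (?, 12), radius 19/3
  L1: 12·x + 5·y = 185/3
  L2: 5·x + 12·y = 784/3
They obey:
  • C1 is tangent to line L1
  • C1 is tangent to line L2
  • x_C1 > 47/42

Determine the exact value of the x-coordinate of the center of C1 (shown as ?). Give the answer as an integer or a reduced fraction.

7

1. [C1‖L1]  x_C1² − (5/18)x_C1 − 847/18 = 0  ⇒  x_C1 = -121/18 or 7
2. [C1‖L2]  x_C1² − (704/15)x_C1 + 4193/15 = 0  ⇒  x_C1 = 7 or 599/15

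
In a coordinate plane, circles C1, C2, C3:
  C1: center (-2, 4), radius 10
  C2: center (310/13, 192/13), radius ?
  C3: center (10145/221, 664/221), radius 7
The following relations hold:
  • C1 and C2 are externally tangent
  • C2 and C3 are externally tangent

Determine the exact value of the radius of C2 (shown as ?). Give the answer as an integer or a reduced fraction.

18

1. [ext C1·C2]  r_C2² + 20r_C2 − 684 = 0  ⇒  r_C2 = 18 (r>0 drops 1)
2. [ext C2·C3]  r_C2² + 14r_C2 − 576 = 0  ⇒  r_C2 = 18 (r>0 drops 1)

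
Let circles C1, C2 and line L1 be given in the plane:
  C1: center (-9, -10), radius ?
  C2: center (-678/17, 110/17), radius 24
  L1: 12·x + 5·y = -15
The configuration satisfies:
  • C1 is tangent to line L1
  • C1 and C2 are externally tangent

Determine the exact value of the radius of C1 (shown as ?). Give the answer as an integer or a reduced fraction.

1. [C1‖L1]  r_C1² − 121 = 0  ⇒  r_C1 = 11 (r>0 drops 1)
2. [ext C1·C2]  r_C1² + 48r_C1 − 649 = 0  ⇒  r_C1 = 11 (r>0 drops 1)

11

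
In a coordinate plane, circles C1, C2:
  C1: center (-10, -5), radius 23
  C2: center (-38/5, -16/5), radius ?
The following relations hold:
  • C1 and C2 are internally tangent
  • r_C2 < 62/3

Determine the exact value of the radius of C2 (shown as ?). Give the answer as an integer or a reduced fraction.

1. [int C1,C2]  r_C2² − 46r_C2 + 520 = 0  ⇒  r_C2 = 20 or 26
2. given r_C2 < 62/3: keep 20

20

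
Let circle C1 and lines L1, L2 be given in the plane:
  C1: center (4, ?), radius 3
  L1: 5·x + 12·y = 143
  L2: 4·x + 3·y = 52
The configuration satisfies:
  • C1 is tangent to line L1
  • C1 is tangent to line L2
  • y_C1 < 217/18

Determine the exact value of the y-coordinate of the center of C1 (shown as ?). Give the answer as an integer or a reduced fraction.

1. [C1‖L1]  y_C1² − (41/2)y_C1 + 189/2 = 0  ⇒  y_C1 = 7 or 27/2
2. [C1‖L2]  y_C1² − 24y_C1 + 119 = 0  ⇒  y_C1 = 7 or 17

7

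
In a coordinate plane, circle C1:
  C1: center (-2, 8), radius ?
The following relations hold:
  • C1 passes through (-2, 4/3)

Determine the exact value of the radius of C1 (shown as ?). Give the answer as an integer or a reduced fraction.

20/3

1. [C1∋P]  r_C1² − 400/9 = 0  ⇒  r_C1 = 20/3 (r>0 drops 1)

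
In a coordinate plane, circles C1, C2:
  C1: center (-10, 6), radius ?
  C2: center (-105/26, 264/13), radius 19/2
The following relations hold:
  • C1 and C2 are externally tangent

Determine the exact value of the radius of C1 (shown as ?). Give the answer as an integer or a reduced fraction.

1. [ext C1·C2]  r_C1² + 19r_C1 − 150 = 0  ⇒  r_C1 = 6 (r>0 drops 1)

6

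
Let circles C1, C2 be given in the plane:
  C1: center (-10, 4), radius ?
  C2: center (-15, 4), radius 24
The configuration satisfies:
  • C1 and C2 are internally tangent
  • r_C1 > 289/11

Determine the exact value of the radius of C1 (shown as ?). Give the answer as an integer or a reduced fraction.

1. [int C1,C2]  r_C1² − 48r_C1 + 551 = 0  ⇒  r_C1 = 19 or 29
2. given r_C1 > 289/11: keep 29

29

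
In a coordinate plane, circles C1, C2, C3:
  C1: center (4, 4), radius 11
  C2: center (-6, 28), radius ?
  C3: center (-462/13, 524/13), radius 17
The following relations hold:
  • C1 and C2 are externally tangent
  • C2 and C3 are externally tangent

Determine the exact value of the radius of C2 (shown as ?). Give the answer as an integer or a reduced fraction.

1. [ext C1·C2]  r_C2² + 22r_C2 − 555 = 0  ⇒  r_C2 = 15 (r>0 drops 1)
2. [ext C2·C3]  r_C2² + 34r_C2 − 735 = 0  ⇒  r_C2 = 15 (r>0 drops 1)

15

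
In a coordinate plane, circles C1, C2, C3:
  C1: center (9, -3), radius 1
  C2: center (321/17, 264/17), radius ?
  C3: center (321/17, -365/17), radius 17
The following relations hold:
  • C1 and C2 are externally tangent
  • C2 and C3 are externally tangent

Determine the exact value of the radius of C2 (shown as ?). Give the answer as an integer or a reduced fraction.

20

1. [ext C1·C2]  r_C2² + 2r_C2 − 440 = 0  ⇒  r_C2 = 20 (r>0 drops 1)
2. [ext C2·C3]  r_C2² + 34r_C2 − 1080 = 0  ⇒  r_C2 = 20 (r>0 drops 1)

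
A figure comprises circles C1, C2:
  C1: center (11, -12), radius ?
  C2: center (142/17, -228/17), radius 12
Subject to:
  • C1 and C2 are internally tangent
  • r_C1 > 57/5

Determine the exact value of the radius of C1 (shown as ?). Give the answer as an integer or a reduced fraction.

1. [int C1,C2]  r_C1² − 24r_C1 + 135 = 0  ⇒  r_C1 = 9 or 15
2. given r_C1 > 57/5: keep 15

15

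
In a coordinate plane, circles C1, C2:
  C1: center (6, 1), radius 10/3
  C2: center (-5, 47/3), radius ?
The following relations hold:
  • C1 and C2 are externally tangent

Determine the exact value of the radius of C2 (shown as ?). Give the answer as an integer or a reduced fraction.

1. [ext C1·C2]  r_C2² + (20/3)r_C2 − 325 = 0  ⇒  r_C2 = 15 (r>0 drops 1)

15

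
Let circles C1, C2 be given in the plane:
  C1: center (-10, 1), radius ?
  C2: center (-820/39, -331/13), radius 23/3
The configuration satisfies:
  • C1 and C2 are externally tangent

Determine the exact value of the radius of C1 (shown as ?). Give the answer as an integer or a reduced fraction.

1. [ext C1·C2]  r_C1² + (46/3)r_C1 − 763 = 0  ⇒  r_C1 = 21 (r>0 drops 1)

21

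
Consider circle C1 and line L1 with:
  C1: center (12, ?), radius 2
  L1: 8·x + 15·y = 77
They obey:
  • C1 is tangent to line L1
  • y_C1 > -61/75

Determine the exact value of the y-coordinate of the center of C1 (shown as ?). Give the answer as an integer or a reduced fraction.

1. [C1‖L1]  y_C1² + (38/15)y_C1 − 53/15 = 0  ⇒  y_C1 = -53/15 or 1
2. given y_C1 > -61/75: keep 1

1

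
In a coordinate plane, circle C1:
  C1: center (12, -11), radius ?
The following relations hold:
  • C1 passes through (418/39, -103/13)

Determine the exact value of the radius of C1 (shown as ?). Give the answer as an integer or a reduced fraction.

1. [C1∋P]  r_C1² − 100/9 = 0  ⇒  r_C1 = 10/3 (r>0 drops 1)

10/3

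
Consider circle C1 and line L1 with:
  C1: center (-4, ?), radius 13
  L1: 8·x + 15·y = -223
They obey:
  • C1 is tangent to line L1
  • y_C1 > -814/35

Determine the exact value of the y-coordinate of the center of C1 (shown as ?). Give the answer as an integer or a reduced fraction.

2

1. [C1‖L1]  y_C1² + (382/15)y_C1 − 824/15 = 0  ⇒  y_C1 = -412/15 or 2
2. given y_C1 > -814/35: keep 2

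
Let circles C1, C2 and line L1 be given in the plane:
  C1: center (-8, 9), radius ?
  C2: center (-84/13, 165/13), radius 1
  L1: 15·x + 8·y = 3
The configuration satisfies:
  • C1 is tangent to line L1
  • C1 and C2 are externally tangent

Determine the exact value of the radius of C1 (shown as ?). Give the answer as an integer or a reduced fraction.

3

1. [C1‖L1]  r_C1² − 9 = 0  ⇒  r_C1 = 3 (r>0 drops 1)
2. [ext C1·C2]  r_C1² + 2r_C1 − 15 = 0  ⇒  r_C1 = 3 (r>0 drops 1)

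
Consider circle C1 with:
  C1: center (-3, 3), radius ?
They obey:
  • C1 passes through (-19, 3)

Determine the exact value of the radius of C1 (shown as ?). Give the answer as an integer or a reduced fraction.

16

1. [C1∋P]  r_C1² − 256 = 0  ⇒  r_C1 = 16 (r>0 drops 1)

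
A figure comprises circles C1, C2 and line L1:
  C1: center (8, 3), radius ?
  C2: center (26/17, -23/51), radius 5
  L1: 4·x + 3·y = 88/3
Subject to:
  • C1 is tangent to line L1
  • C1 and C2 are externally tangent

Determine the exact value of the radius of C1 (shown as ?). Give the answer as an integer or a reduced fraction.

1. [C1‖L1]  r_C1² − 49/9 = 0  ⇒  r_C1 = 7/3 (r>0 drops 1)
2. [ext C1·C2]  r_C1² + 10r_C1 − 259/9 = 0  ⇒  r_C1 = 7/3 (r>0 drops 1)

7/3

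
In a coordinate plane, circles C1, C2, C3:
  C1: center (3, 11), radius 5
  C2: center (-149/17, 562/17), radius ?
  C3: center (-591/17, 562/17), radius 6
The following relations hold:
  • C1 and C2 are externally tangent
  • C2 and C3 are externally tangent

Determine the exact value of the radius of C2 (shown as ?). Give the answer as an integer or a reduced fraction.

20

1. [ext C1·C2]  r_C2² + 10r_C2 − 600 = 0  ⇒  r_C2 = 20 (r>0 drops 1)
2. [ext C2·C3]  r_C2² + 12r_C2 − 640 = 0  ⇒  r_C2 = 20 (r>0 drops 1)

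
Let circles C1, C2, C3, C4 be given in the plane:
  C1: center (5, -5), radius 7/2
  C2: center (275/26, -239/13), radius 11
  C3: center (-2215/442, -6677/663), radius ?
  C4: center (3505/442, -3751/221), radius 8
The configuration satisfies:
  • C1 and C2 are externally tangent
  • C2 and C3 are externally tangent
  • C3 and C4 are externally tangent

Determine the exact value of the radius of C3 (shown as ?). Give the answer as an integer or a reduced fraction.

1. [ext C2·C3]  r_C3² + 22r_C3 − 1720/9 = 0  ⇒  r_C3 = 20/3 (r>0 drops 1)
2. [ext C3·C4]  r_C3² + 16r_C3 − 1360/9 = 0  ⇒  r_C3 = 20/3 (r>0 drops 1)

20/3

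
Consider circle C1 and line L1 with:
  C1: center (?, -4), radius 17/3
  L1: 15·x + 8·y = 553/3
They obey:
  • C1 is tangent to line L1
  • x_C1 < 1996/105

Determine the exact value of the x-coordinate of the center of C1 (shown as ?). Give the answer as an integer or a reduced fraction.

8

1. [C1‖L1]  x_C1² − (1298/45)x_C1 + 7504/45 = 0  ⇒  x_C1 = 8 or 938/45
2. given x_C1 < 1996/105: keep 8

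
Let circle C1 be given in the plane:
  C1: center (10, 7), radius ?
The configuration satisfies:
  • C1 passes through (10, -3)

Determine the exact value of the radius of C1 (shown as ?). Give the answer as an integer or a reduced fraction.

10

1. [C1∋P]  r_C1² − 100 = 0  ⇒  r_C1 = 10 (r>0 drops 1)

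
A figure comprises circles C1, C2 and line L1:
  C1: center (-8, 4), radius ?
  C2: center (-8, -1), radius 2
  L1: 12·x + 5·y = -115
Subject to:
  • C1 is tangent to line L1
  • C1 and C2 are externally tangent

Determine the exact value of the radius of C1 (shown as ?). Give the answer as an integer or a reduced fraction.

1. [C1‖L1]  r_C1² − 9 = 0  ⇒  r_C1 = 3 (r>0 drops 1)
2. [ext C1·C2]  r_C1² + 4r_C1 − 21 = 0  ⇒  r_C1 = 3 (r>0 drops 1)

3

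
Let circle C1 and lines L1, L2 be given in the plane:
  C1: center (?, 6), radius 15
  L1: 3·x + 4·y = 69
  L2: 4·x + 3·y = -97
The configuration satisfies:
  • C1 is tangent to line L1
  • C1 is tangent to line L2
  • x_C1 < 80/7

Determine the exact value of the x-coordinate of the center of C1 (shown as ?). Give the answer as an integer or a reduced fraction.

-10

1. [C1‖L1]  x_C1² − 30x_C1 − 400 = 0  ⇒  x_C1 = -10 or 40
2. [C1‖L2]  x_C1² + (115/2)x_C1 + 475 = 0  ⇒  x_C1 = -95/2 or -10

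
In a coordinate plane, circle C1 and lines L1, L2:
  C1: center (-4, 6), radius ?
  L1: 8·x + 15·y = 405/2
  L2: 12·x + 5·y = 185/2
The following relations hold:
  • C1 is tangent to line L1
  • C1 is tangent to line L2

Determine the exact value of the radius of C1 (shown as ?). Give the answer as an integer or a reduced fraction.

1. [C1‖L1]  r_C1² − 289/4 = 0  ⇒  r_C1 = 17/2 (r>0 drops 1)
2. [C1‖L2]  r_C1² − 289/4 = 0  ⇒  r_C1 = 17/2 (r>0 drops 1)

17/2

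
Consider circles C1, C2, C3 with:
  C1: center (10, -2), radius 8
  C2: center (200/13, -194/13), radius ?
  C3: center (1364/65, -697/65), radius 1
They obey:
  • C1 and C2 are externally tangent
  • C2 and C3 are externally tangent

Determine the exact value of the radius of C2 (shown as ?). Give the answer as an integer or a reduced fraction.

6

1. [ext C1·C2]  r_C2² + 16r_C2 − 132 = 0  ⇒  r_C2 = 6 (r>0 drops 1)
2. [ext C2·C3]  r_C2² + 2r_C2 − 48 = 0  ⇒  r_C2 = 6 (r>0 drops 1)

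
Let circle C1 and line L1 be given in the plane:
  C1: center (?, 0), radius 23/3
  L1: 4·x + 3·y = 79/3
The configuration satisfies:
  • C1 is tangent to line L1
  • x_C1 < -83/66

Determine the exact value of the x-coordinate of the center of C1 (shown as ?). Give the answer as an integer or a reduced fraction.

-3

1. [C1‖L1]  x_C1² − (79/6)x_C1 − 97/2 = 0  ⇒  x_C1 = -3 or 97/6
2. given x_C1 < -83/66: keep -3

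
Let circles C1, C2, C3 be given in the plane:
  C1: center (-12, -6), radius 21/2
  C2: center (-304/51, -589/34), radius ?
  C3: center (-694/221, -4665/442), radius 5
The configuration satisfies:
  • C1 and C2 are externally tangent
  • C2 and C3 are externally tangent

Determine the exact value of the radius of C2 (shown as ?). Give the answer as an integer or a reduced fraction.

7/3

1. [ext C1·C2]  r_C2² + 21r_C2 − 490/9 = 0  ⇒  r_C2 = 7/3 (r>0 drops 1)
2. [ext C2·C3]  r_C2² + 10r_C2 − 259/9 = 0  ⇒  r_C2 = 7/3 (r>0 drops 1)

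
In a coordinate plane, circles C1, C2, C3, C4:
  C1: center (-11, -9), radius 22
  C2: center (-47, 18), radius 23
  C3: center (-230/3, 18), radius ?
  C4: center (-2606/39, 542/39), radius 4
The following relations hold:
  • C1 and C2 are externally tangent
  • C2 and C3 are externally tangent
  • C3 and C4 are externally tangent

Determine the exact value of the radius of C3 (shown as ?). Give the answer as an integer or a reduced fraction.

20/3

1. [ext C2·C3]  r_C3² + 46r_C3 − 3160/9 = 0  ⇒  r_C3 = 20/3 (r>0 drops 1)
2. [ext C3·C4]  r_C3² + 8r_C3 − 880/9 = 0  ⇒  r_C3 = 20/3 (r>0 drops 1)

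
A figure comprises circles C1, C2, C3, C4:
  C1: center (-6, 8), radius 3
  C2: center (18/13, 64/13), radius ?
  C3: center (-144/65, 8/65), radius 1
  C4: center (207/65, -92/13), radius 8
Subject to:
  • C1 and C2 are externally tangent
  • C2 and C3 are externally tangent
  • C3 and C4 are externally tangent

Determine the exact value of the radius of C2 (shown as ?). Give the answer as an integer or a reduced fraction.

5

1. [ext C1·C2]  r_C2² + 6r_C2 − 55 = 0  ⇒  r_C2 = 5 (r>0 drops 1)
2. [ext C2·C3]  r_C2² + 2r_C2 − 35 = 0  ⇒  r_C2 = 5 (r>0 drops 1)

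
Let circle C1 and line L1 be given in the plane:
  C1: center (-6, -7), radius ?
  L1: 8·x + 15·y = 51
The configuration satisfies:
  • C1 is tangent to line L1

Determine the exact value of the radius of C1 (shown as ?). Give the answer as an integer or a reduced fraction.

1. [C1‖L1]  r_C1² − 144 = 0  ⇒  r_C1 = 12 (r>0 drops 1)

12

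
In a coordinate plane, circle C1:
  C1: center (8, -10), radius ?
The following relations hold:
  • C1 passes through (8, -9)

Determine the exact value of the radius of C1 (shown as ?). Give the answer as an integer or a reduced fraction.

1. [C1∋P]  r_C1² − 1 = 0  ⇒  r_C1 = 1 (r>0 drops 1)

1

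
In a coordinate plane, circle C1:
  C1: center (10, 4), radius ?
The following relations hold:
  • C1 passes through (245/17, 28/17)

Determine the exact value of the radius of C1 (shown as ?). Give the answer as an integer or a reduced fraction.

5

1. [C1∋P]  r_C1² − 25 = 0  ⇒  r_C1 = 5 (r>0 drops 1)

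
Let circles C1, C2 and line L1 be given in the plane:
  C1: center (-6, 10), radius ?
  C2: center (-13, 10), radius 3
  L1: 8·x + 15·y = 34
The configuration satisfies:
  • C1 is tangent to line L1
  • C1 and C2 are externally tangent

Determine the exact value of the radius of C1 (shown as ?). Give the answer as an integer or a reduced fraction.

1. [C1‖L1]  r_C1² − 16 = 0  ⇒  r_C1 = 4 (r>0 drops 1)
2. [ext C1·C2]  r_C1² + 6r_C1 − 40 = 0  ⇒  r_C1 = 4 (r>0 drops 1)

4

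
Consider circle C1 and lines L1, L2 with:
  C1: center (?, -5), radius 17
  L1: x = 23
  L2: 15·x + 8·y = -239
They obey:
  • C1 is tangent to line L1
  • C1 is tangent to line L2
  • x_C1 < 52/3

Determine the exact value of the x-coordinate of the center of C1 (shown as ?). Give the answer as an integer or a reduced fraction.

6

1. [C1‖L1]  x_C1² − 46x_C1 + 240 = 0  ⇒  x_C1 = 6 or 40
2. [C1‖L2]  x_C1² + (398/15)x_C1 − 976/5 = 0  ⇒  x_C1 = -488/15 or 6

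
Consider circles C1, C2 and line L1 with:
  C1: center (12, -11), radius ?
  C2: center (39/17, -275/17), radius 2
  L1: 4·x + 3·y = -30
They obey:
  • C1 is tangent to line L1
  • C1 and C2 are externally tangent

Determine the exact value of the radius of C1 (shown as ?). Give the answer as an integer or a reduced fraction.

9

1. [C1‖L1]  r_C1² − 81 = 0  ⇒  r_C1 = 9 (r>0 drops 1)
2. [ext C1·C2]  r_C1² + 4r_C1 − 117 = 0  ⇒  r_C1 = 9 (r>0 drops 1)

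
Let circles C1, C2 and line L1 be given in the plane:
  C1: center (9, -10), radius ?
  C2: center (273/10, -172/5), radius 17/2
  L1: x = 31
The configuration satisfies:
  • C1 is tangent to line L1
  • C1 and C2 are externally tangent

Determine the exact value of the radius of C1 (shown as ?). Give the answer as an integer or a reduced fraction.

22

1. [C1‖L1]  r_C1² − 484 = 0  ⇒  r_C1 = 22 (r>0 drops 1)
2. [ext C1·C2]  r_C1² + 17r_C1 − 858 = 0  ⇒  r_C1 = 22 (r>0 drops 1)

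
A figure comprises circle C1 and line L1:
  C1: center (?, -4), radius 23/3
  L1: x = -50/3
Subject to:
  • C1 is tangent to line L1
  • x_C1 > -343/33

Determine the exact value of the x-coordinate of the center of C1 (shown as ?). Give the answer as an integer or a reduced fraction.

1. [C1‖L1]  x_C1² + (100/3)x_C1 + 219 = 0  ⇒  x_C1 = -73/3 or -9
2. given x_C1 > -343/33: keep -9

-9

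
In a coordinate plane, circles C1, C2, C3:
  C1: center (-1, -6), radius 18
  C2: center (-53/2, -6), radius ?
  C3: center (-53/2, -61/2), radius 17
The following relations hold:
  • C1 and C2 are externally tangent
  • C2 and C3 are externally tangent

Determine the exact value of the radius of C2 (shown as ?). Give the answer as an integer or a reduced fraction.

15/2

1. [ext C1·C2]  r_C2² + 36r_C2 − 1305/4 = 0  ⇒  r_C2 = 15/2 (r>0 drops 1)
2. [ext C2·C3]  r_C2² + 34r_C2 − 1245/4 = 0  ⇒  r_C2 = 15/2 (r>0 drops 1)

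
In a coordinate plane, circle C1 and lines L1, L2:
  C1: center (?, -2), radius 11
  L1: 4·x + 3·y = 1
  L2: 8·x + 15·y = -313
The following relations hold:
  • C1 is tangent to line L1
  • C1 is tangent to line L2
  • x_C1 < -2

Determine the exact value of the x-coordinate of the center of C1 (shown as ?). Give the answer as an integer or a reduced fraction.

1. [C1‖L1]  x_C1² − (7/2)x_C1 − 186 = 0  ⇒  x_C1 = -12 or 31/2
2. [C1‖L2]  x_C1² + (283/4)x_C1 + 705 = 0  ⇒  x_C1 = -235/4 or -12

-12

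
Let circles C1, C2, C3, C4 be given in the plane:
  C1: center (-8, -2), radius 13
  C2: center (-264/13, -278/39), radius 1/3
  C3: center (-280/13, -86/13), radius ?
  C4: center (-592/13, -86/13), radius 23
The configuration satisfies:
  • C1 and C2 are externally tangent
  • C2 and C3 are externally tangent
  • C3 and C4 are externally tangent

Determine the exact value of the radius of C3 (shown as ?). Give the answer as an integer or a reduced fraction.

1. [ext C2·C3]  r_C3² + (2/3)r_C3 − 5/3 = 0  ⇒  r_C3 = 1 (r>0 drops 1)
2. [ext C3·C4]  r_C3² + 46r_C3 − 47 = 0  ⇒  r_C3 = 1 (r>0 drops 1)

1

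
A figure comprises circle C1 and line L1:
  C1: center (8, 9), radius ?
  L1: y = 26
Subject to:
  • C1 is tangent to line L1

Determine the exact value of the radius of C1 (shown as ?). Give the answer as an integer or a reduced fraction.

1. [C1‖L1]  r_C1² − 289 = 0  ⇒  r_C1 = 17 (r>0 drops 1)

17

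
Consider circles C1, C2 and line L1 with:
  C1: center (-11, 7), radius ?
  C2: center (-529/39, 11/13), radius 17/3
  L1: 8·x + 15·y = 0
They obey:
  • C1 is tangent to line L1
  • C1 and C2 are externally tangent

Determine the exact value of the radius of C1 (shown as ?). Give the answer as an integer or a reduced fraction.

1

1. [C1‖L1]  r_C1² − 1 = 0  ⇒  r_C1 = 1 (r>0 drops 1)
2. [ext C1·C2]  r_C1² + (34/3)r_C1 − 37/3 = 0  ⇒  r_C1 = 1 (r>0 drops 1)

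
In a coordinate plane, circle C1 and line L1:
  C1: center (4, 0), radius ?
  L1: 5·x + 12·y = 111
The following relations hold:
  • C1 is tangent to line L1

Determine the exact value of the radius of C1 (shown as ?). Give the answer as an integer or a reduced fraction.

1. [C1‖L1]  r_C1² − 49 = 0  ⇒  r_C1 = 7 (r>0 drops 1)

7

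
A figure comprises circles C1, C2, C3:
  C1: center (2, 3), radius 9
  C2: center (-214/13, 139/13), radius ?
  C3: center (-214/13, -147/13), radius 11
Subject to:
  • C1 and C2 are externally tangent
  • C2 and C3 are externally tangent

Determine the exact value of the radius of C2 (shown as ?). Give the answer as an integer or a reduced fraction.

1. [ext C1·C2]  r_C2² + 18r_C2 − 319 = 0  ⇒  r_C2 = 11 (r>0 drops 1)
2. [ext C2·C3]  r_C2² + 22r_C2 − 363 = 0  ⇒  r_C2 = 11 (r>0 drops 1)

11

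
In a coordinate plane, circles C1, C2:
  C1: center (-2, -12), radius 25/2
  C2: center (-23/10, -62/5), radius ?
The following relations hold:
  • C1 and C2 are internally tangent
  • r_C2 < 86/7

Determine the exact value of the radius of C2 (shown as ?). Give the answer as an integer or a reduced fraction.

12

1. [int C1,C2]  r_C2² − 25r_C2 + 156 = 0  ⇒  r_C2 = 12 or 13
2. given r_C2 < 86/7: keep 12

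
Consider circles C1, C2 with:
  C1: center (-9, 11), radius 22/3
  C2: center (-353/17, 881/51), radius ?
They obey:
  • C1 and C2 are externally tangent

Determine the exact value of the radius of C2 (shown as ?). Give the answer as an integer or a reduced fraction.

6

1. [ext C1·C2]  r_C2² + (44/3)r_C2 − 124 = 0  ⇒  r_C2 = 6 (r>0 drops 1)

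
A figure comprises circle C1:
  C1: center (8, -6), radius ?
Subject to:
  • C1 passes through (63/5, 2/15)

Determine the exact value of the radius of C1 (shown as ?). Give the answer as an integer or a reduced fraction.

1. [C1∋P]  r_C1² − 529/9 = 0  ⇒  r_C1 = 23/3 (r>0 drops 1)

23/3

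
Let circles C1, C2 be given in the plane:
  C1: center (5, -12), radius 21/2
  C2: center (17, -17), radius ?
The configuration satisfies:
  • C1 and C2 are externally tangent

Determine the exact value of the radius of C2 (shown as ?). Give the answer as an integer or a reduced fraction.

5/2

1. [ext C1·C2]  r_C2² + 21r_C2 − 235/4 = 0  ⇒  r_C2 = 5/2 (r>0 drops 1)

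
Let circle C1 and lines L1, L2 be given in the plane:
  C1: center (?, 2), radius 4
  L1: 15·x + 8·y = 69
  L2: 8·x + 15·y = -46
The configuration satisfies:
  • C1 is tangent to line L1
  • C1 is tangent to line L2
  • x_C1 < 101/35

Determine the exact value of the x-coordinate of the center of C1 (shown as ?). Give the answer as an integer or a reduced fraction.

-1

1. [C1‖L1]  x_C1² − (106/15)x_C1 − 121/15 = 0  ⇒  x_C1 = -1 or 121/15
2. [C1‖L2]  x_C1² + 19x_C1 + 18 = 0  ⇒  x_C1 = -18 or -1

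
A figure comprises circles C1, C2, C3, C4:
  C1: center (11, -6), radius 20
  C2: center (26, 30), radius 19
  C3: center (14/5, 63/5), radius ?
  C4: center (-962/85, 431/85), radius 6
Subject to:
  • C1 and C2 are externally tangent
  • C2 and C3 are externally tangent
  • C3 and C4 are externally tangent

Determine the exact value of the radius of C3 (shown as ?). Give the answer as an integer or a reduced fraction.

10

1. [ext C2·C3]  r_C3² + 38r_C3 − 480 = 0  ⇒  r_C3 = 10 (r>0 drops 1)
2. [ext C3·C4]  r_C3² + 12r_C3 − 220 = 0  ⇒  r_C3 = 10 (r>0 drops 1)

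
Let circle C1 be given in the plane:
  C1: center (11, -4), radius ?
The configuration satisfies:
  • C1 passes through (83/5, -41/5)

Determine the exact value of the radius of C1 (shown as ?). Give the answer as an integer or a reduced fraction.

1. [C1∋P]  r_C1² − 49 = 0  ⇒  r_C1 = 7 (r>0 drops 1)

7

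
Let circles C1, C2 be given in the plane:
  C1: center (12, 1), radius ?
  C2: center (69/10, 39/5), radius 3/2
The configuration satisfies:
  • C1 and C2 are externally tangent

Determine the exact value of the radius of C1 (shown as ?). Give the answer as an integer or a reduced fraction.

7

1. [ext C1·C2]  r_C1² + 3r_C1 − 70 = 0  ⇒  r_C1 = 7 (r>0 drops 1)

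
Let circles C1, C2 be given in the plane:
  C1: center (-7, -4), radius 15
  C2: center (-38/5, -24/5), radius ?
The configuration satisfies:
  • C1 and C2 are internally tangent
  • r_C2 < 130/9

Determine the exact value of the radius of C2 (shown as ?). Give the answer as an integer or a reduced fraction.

1. [int C1,C2]  r_C2² − 30r_C2 + 224 = 0  ⇒  r_C2 = 14 or 16
2. given r_C2 < 130/9: keep 14

14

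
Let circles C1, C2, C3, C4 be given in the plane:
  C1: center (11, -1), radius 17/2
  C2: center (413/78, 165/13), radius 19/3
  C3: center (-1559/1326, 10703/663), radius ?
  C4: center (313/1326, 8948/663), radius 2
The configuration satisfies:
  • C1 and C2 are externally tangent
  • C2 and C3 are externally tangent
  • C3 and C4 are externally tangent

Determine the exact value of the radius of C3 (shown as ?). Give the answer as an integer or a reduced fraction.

1. [ext C2·C3]  r_C3² + (38/3)r_C3 − 41/3 = 0  ⇒  r_C3 = 1 (r>0 drops 1)
2. [ext C3·C4]  r_C3² + 4r_C3 − 5 = 0  ⇒  r_C3 = 1 (r>0 drops 1)

1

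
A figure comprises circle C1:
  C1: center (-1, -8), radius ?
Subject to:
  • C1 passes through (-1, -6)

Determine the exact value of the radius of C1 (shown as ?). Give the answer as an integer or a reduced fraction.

2

1. [C1∋P]  r_C1² − 4 = 0  ⇒  r_C1 = 2 (r>0 drops 1)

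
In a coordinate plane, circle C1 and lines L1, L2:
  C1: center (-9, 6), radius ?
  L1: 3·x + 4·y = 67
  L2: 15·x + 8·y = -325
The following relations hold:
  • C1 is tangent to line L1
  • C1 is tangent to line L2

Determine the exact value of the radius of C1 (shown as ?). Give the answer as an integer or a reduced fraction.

1. [C1‖L1]  r_C1² − 196 = 0  ⇒  r_C1 = 14 (r>0 drops 1)
2. [C1‖L2]  r_C1² − 196 = 0  ⇒  r_C1 = 14 (r>0 drops 1)

14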